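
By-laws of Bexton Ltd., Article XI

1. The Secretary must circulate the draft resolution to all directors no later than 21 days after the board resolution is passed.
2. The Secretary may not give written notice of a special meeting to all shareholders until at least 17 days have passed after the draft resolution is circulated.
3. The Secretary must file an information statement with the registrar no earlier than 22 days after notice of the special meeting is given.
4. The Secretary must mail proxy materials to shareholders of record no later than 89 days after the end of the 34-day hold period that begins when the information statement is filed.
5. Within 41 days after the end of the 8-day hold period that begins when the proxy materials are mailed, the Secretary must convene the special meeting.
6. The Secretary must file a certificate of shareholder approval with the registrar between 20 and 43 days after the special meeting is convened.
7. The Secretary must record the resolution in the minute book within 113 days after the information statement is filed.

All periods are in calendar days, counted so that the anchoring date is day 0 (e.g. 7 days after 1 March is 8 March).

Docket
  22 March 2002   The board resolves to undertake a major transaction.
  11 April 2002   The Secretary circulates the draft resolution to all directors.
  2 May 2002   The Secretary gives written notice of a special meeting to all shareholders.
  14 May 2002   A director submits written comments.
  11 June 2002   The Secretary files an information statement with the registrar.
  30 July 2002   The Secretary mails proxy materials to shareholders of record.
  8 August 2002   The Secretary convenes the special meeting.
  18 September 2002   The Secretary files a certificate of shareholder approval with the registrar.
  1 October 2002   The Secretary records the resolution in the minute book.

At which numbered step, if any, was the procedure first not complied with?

None — every step was satisfied

Step 1 — counting 21 days from 22 March 2002 (when the board resolution is passed) gives a deadline of 12 April 2002; completed 11 April 2002, before the deadline.
Step 2 — must wait 17 days from 11 April 2002 (when the draft resolution is circulated), so not before 28 April 2002; 2 May 2002 is on or after that date.
Step 3 — must wait 22 days from 2 May 2002 (when notice of the special meeting is given), so not before 24 May 2002; done 11 June 2002 — permitted.
Step 4 — counting 89 days from 15 July 2002 (end of the 34-day hold period, which began when the information statement is filed on 11 June 2002) gives a deadline of 12 October 2002; 30 July 2002 is within that limit.
Step 5 — counting 41 days from 7 August 2002 (end of the 8-day hold period, which began when the proxy materials are mailed on 30 July 2002) gives a deadline of 17 September 2002; done 8 August 2002 — timely.
Step 6 — 20 and 43 days from 8 August 2002 (when the special meeting is convened) are 28 August 2002 and 20 September 2002 respectively; done 18 September 2002 — within the window.
Step 7 — counting 113 days from 11 June 2002 (when the information statement is filed) gives a deadline of 2 October 2002; 1 October 2002 is within that limit.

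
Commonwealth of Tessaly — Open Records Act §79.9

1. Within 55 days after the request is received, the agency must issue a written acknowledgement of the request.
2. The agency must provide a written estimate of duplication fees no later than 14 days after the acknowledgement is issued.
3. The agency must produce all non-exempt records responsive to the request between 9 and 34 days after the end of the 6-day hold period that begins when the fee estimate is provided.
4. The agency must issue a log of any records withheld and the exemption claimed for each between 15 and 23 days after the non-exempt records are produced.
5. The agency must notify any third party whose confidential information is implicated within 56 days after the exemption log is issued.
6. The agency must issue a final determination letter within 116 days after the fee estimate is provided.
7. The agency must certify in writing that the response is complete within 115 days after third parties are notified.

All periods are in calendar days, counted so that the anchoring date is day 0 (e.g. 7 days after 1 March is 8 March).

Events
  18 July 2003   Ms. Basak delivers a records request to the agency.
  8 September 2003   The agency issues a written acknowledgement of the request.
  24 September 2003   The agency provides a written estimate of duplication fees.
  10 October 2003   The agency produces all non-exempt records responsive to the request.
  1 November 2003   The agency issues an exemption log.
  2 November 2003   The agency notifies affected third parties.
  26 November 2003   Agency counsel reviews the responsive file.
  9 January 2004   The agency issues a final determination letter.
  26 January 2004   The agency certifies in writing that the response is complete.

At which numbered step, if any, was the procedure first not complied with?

Step 1: 55 days after 18 July 2003 (when the request is received) is 11 September 2003; completed 8 September 2003, before the deadline.
Step 2: 14 days after 8 September 2003 (when the acknowledgement is issued) is 22 September 2003; 24 September 2003 misses that deadline by 2 days.
No need to go further; step 2 was not satisfied.

Step 2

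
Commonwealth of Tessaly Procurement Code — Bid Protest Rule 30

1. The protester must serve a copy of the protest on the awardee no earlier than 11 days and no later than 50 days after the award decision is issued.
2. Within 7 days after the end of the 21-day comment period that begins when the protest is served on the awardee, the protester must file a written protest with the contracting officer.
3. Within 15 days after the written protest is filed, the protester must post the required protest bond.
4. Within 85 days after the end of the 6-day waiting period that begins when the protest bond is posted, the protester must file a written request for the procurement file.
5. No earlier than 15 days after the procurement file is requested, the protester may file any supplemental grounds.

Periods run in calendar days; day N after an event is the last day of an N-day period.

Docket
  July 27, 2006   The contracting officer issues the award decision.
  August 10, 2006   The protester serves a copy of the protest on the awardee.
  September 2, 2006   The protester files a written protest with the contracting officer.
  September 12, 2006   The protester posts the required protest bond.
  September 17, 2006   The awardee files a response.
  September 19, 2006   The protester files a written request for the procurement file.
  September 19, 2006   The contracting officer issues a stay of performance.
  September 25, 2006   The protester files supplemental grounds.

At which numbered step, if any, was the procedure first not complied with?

Step 5

Step 1 — 11 and 50 days from July 27, 2006 (when the award decision is issued) are August 7, 2006 and September 15, 2006 respectively; done August 10, 2006, which is between those dates.
Step 2 — counting 7 days from August 31, 2006 (end of the 21-day comment period, which began when the protest is served on the awardee on August 10, 2006) gives a deadline of September 7, 2006; completed September 2, 2006, before the deadline.
Step 3 — counting 15 days from September 2, 2006 (when the written protest is filed) gives a deadline of September 17, 2006; done September 12, 2006 — timely.
Step 4 — counting 85 days from September 18, 2006 (end of the 6-day waiting period, which began when the protest bond is posted on September 12, 2006) gives a deadline of December 12, 2006; September 19, 2006 is within that limit.
Step 5 — must wait 15 days from September 19, 2006 (when the procurement file is requested), so not before October 4, 2006; acted on September 25, 2006, 9 days prematurely.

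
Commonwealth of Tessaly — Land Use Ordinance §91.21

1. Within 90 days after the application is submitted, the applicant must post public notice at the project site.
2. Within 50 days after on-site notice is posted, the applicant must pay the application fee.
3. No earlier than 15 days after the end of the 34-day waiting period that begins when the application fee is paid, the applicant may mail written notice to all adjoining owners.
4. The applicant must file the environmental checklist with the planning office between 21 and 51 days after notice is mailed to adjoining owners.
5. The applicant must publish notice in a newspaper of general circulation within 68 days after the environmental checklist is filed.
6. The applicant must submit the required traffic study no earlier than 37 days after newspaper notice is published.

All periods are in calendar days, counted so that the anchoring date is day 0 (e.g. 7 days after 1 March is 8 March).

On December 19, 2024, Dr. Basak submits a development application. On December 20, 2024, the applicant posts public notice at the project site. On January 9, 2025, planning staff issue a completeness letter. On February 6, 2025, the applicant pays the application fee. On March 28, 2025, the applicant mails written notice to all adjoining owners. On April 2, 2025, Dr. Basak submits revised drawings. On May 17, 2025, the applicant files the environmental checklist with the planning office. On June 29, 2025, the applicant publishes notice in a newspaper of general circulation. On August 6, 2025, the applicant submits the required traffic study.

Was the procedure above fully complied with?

Step 1: 90 days after December 19, 2024 (when the application is submitted) is March 19, 2025; December 20, 2024 is within that limit.
Step 2: 50 days after December 20, 2024 (when on-site notice is posted) is February 8, 2025; done February 6, 2025 — timely.
Step 3: the earliest permitted date is 15 days after March 12, 2025 (end of the 34-day waiting period, which began when the application fee is paid on February 6, 2025), i.e. March 27, 2025; done March 28, 2025 — permitted.
Step 4: the window is 21–51 days after March 28, 2025 (when notice is mailed to adjoining owners), so April 18, 2025 through May 18, 2025; done May 17, 2025, which is between those dates.
Step 5: 68 days after May 17, 2025 (when the environmental checklist is filed) is July 24, 2025; June 29, 2025 is within that limit.
Step 6: the earliest permitted date is 37 days after June 29, 2025 (when newspaper notice is published), i.e. August 5, 2025; done August 6, 2025 — permitted.

Yes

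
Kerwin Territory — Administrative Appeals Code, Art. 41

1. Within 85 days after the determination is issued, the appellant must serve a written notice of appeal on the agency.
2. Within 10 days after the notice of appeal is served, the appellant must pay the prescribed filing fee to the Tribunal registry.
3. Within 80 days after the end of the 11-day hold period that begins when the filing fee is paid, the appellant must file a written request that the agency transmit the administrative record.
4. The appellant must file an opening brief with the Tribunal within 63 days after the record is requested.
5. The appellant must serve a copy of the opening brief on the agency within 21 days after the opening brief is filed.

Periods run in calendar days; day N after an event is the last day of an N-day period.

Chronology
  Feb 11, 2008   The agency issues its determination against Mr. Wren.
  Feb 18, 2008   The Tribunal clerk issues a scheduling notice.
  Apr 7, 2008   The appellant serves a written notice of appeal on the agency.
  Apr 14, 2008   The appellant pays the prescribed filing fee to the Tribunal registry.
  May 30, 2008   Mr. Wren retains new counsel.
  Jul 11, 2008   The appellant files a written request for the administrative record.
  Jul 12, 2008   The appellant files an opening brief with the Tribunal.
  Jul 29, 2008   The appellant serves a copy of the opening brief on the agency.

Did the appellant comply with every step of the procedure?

Yes

Step 1 — counting 85 days from Feb 11, 2008 (when the determination is issued) gives a deadline of May 6, 2008; done Apr 7, 2008 — timely.
Step 2 — counting 10 days from Apr 7, 2008 (when the notice of appeal is served) gives a deadline of Apr 17, 2008; completed Apr 14, 2008, before the deadline.
Step 3 — counting 80 days from Apr 25, 2008 (end of the 11-day hold period, which began when the filing fee is paid on Apr 14, 2008) gives a deadline of Jul 14, 2008; Jul 11, 2008 is within that limit.
Step 4 — counting 63 days from Jul 11, 2008 (when the record is requested) gives a deadline of Sep 12, 2008; done Jul 12, 2008 — timely.
Step 5 — counting 21 days from Jul 12, 2008 (when the opening brief is filed) gives a deadline of Aug 2, 2008; completed Jul 29, 2008, before the deadline.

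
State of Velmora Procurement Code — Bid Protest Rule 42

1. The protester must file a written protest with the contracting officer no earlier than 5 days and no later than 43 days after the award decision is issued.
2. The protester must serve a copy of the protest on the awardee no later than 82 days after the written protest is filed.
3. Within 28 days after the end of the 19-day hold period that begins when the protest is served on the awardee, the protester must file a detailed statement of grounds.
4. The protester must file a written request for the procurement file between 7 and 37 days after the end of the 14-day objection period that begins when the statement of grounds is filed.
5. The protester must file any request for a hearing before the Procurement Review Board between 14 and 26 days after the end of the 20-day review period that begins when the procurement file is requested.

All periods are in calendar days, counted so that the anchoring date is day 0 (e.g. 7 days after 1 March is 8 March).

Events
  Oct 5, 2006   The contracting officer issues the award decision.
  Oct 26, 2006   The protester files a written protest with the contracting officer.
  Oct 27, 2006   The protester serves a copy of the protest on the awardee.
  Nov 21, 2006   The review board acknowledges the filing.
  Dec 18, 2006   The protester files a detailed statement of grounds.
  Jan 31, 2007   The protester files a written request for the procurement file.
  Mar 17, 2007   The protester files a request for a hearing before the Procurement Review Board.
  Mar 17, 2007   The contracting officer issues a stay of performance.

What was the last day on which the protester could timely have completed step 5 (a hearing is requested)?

The procurement file is requested on Jan 31, 2007; the 20-day review period therefore ends Feb 20, 2007, and step 5 runs from that date. The window is 14–26 days after Feb 20, 2007; it closes on Mar 18, 2007.

Mar 18, 2007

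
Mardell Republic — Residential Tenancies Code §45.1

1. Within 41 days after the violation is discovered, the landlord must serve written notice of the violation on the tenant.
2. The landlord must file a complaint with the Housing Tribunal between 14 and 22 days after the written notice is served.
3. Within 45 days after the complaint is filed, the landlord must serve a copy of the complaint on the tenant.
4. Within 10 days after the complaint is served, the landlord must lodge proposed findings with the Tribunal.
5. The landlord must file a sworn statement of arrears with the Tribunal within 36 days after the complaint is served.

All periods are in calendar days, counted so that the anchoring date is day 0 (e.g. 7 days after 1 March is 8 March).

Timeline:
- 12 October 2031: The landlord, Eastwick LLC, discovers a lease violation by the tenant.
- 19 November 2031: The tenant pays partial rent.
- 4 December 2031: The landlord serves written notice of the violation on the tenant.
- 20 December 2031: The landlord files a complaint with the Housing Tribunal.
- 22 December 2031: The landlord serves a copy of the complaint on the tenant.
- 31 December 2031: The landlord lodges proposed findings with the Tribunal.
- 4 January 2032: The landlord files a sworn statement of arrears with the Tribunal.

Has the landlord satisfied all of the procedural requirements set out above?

(1) due by 12 October 2031 + 41 days = 22 November 2031; 4 December 2031 misses that deadline by 12 days.
The analysis stops there.

No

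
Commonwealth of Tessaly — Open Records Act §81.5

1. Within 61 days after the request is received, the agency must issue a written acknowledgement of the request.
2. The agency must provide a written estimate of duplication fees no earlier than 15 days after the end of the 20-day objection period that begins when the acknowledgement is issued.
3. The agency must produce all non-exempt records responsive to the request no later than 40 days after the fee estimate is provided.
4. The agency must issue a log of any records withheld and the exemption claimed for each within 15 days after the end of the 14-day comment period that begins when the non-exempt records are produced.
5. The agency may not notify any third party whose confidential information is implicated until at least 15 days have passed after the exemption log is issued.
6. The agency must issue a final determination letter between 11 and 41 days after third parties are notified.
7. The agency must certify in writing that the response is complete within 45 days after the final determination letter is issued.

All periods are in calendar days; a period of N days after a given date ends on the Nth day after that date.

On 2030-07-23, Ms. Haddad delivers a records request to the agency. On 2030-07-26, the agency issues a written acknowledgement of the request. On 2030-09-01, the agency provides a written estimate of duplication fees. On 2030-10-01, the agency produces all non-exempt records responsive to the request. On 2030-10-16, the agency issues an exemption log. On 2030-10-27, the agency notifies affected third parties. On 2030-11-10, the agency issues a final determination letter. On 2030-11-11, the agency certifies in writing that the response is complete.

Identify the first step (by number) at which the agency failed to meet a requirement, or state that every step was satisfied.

Step 5

Step 1: 61 days after 2030-07-23 (when the request is received) is 2030-09-22; done 2030-07-26 — timely.
Step 2: the earliest permitted date is 15 days after 2030-08-15 (end of the 20-day objection period, which began when the acknowledgement is issued on 2030-07-26), i.e. 2030-08-30; done 2030-09-01 — permitted.
Step 3: 40 days after 2030-09-01 (when the fee estimate is provided) is 2030-10-11; done 2030-10-01 — timely.
Step 4: 15 days after 2030-10-15 (end of the 14-day comment period, which began when the non-exempt records are produced on 2030-10-01) is 2030-10-30; completed 2030-10-16, before the deadline.
Step 5: the earliest permitted date is 15 days after 2030-10-16 (when the exemption log is issued), i.e. 2030-10-31; done 2030-10-27 — 4 days too early.
The procedure was therefore not followed at step 5.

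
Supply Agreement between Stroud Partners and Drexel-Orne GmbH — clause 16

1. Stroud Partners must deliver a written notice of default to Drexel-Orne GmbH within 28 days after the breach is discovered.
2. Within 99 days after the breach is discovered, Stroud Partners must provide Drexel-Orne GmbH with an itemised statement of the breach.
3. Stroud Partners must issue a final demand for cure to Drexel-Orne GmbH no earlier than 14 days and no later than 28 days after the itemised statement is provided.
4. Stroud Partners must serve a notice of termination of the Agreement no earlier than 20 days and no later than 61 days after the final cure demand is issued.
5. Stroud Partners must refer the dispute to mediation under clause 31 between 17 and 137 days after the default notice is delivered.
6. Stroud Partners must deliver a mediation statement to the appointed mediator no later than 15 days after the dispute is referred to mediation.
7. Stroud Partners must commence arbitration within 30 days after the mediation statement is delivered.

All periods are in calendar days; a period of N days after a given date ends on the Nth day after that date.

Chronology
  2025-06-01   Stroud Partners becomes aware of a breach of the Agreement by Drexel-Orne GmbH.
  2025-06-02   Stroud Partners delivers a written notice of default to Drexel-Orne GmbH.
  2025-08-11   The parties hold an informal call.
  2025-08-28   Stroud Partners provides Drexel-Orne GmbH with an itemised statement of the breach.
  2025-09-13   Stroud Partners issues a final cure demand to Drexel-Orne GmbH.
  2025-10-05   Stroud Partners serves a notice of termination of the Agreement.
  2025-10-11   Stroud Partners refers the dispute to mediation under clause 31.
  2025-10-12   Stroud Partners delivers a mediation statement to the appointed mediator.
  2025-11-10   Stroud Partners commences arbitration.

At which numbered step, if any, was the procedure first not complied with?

None — every step was satisfied

(1) due by 2025-06-01 + 28 days = 2025-06-29; done 2025-06-02 — timely.
(2) due by 2025-06-01 + 99 days = 2025-09-08; done 2025-08-28 — timely.
(3) the permitted window runs from 2025-08-28 + 14 = 2025-09-11 to 2025-08-28 + 28 = 2025-09-25; 2025-09-13 falls inside that range.
(4) the permitted window runs from 2025-09-13 + 20 = 2025-10-03 to 2025-09-13 + 61 = 2025-11-13; done 2025-10-05, which is between those dates.
(5) the permitted window runs from 2025-06-02 + 17 = 2025-06-19 to 2025-06-02 + 137 = 2025-10-17; done 2025-10-11 — within the window.
(6) due by 2025-10-11 + 15 days = 2025-10-26; 2025-10-12 is within that limit.
(7) due by 2025-10-12 + 30 days = 2025-11-11; done 2025-11-10 — timely.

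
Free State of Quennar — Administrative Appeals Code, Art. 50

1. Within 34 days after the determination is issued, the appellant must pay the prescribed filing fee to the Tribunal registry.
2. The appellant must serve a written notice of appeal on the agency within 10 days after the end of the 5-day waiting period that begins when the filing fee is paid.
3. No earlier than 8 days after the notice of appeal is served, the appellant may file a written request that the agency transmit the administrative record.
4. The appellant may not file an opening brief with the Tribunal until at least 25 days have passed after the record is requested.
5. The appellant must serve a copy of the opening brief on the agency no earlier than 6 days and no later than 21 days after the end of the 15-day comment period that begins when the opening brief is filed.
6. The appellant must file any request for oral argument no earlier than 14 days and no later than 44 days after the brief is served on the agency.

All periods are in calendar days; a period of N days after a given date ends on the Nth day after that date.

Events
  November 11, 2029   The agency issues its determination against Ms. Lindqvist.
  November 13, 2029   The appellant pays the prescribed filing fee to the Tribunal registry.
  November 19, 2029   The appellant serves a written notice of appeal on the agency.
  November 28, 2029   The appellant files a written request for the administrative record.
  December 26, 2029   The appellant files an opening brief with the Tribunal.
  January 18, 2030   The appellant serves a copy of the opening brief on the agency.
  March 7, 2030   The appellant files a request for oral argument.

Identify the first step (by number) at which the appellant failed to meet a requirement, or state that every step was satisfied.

(1) due by November 11, 2029 + 34 days = December 15, 2029; done November 13, 2029 — timely.
(2) due by November 18, 2029 + 10 days = November 28, 2029; November 19, 2029 is within that limit.
(3) permitted from November 19, 2029 + 8 days = November 27, 2029 onward; done November 28, 2029 — permitted.
(4) permitted from November 28, 2029 + 25 days = December 23, 2029 onward; done December 26, 2029 — permitted.
(5) the permitted window runs from January 10, 2030 + 6 = January 16, 2030 to January 10, 2030 + 21 = January 31, 2030; January 18, 2030 falls inside that range.
(6) the permitted window runs from January 18, 2030 + 14 = February 1, 2030 to January 18, 2030 + 44 = March 3, 2030; done March 7, 2030 — 4 days after the window closed.

Step 6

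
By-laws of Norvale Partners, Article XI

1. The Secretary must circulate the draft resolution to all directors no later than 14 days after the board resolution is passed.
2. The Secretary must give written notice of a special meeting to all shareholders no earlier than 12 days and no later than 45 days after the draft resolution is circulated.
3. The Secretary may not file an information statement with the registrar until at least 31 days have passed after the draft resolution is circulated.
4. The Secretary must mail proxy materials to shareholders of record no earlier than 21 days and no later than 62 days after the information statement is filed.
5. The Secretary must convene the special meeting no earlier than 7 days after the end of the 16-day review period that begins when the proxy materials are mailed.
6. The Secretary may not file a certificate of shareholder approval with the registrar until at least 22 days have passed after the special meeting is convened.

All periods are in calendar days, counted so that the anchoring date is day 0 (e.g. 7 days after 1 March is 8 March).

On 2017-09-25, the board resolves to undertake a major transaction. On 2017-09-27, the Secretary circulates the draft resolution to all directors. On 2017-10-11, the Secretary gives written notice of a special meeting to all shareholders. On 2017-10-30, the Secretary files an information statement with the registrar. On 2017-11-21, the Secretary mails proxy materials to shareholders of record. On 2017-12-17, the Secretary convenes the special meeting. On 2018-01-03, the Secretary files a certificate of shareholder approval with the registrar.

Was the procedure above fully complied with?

No

Step 1 — counting 14 days from 2017-09-25 (when the board resolution is passed) gives a deadline of 2017-10-09; done 2017-09-27 — timely.
Step 2 — 12 and 45 days from 2017-09-27 (when the draft resolution is circulated) are 2017-10-09 and 2017-11-11 respectively; 2017-10-11 falls inside that range.
Step 3 — must wait 31 days from 2017-09-27 (when the draft resolution is circulated), so not before 2017-10-28; done 2017-10-30 — permitted.
Step 4 — 21 and 62 days from 2017-10-30 (when the information statement is filed) are 2017-11-20 and 2017-12-31 respectively; 2017-11-21 falls inside that range.
Step 5 — must wait 7 days from 2017-12-07 (end of the 16-day review period, which began when the proxy materials are mailed on 2017-11-21), so not before 2017-12-14; 2017-12-17 is on or after that date.
Step 6 — must wait 22 days from 2017-12-17 (when the special meeting is convened), so not before 2018-01-08; done 2018-01-03 — 5 days too early.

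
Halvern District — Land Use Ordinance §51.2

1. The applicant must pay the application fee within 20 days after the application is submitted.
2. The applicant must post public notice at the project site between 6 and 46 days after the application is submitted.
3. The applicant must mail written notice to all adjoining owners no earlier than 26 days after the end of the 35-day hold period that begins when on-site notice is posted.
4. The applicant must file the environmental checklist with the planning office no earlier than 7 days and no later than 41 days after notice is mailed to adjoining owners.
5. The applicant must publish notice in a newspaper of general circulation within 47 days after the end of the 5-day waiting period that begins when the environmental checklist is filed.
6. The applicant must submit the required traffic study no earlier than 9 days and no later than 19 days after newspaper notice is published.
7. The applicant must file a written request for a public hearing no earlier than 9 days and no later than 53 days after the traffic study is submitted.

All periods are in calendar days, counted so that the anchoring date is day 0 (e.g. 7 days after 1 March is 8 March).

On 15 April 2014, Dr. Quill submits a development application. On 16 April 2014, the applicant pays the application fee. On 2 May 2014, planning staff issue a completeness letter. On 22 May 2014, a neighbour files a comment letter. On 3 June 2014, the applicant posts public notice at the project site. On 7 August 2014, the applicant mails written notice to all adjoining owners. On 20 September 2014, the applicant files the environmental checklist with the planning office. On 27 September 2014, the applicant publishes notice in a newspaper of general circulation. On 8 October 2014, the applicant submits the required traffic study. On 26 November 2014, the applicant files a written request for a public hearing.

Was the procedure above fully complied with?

(1) due by 15 April 2014 + 20 days = 5 May 2014; completed 16 April 2014, before the deadline.
(2) the permitted window runs from 15 April 2014 + 6 = 21 April 2014 to 15 April 2014 + 46 = 31 May 2014; done 3 June 2014 — 3 days after the window closed.

No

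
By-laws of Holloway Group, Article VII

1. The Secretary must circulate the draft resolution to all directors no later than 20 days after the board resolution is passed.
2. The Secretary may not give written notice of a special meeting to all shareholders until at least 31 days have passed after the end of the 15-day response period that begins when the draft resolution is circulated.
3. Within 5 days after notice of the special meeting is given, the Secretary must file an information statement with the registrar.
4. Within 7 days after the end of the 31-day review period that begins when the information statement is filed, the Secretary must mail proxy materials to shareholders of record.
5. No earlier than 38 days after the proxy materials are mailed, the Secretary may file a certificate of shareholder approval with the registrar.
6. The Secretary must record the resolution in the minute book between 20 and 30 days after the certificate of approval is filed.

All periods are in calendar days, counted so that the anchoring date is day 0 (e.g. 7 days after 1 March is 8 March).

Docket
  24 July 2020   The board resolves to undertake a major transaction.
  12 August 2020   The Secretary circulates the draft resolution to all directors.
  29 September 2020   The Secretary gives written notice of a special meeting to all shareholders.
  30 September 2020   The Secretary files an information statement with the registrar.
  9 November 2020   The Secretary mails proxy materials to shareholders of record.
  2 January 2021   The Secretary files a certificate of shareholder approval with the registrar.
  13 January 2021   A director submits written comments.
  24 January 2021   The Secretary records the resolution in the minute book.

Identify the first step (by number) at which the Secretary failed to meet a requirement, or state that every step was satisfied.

(1) due by 24 July 2020 + 20 days = 13 August 2020; done 12 August 2020 — timely.
(2) permitted from 27 August 2020 + 31 days = 27 September 2020 onward; done 29 September 2020 — permitted.
(3) due by 29 September 2020 + 5 days = 4 October 2020; done 30 September 2020 — timely.
(4) due by 31 October 2020 + 7 days = 7 November 2020; done 9 November 2020 — 2 days late.
Later steps need not be reached.

Step 4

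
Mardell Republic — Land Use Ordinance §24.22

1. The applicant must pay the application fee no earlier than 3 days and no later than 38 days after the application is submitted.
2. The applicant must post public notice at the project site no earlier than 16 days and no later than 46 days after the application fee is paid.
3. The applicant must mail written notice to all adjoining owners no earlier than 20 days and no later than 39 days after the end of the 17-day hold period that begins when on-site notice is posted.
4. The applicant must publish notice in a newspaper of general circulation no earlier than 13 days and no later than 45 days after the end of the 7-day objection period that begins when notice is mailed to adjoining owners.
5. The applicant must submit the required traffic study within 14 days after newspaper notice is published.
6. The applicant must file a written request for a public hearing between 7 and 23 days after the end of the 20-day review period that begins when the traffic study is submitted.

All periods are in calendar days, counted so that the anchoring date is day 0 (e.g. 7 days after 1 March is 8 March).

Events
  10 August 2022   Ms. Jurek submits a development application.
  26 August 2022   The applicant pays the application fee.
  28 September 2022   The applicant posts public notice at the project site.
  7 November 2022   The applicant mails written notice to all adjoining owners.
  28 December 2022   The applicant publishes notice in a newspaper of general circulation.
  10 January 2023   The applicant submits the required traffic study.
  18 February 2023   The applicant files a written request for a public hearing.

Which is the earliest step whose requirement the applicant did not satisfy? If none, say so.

None — every step was satisfied

Step 1 — 3 and 38 days from 10 August 2022 (when the application is submitted) are 13 August 2022 and 17 September 2022 respectively; done 26 August 2022, which is between those dates.
Step 2 — 16 and 46 days from 26 August 2022 (when the application fee is paid) are 11 September 2022 and 11 October 2022 respectively; done 28 September 2022 — within the window.
Step 3 — 20 and 39 days from 15 October 2022 (end of the 17-day hold period, which began when on-site notice is posted on 28 September 2022) are 4 November 2022 and 23 November 2022 respectively; 7 November 2022 falls inside that range.
Step 4 — 13 and 45 days from 14 November 2022 (end of the 7-day objection period, which began when notice is mailed to adjoining owners on 7 November 2022) are 27 November 2022 and 29 December 2022 respectively; done 28 December 2022, which is between those dates.
Step 5 — counting 14 days from 28 December 2022 (when newspaper notice is published) gives a deadline of 11 January 2023; done 10 January 2023 — timely.
Step 6 — 7 and 23 days from 30 January 2023 (end of the 20-day review period, which began when the traffic study is submitted on 10 January 2023) are 6 February 2023 and 22 February 2023 respectively; done 18 February 2023, which is between those dates.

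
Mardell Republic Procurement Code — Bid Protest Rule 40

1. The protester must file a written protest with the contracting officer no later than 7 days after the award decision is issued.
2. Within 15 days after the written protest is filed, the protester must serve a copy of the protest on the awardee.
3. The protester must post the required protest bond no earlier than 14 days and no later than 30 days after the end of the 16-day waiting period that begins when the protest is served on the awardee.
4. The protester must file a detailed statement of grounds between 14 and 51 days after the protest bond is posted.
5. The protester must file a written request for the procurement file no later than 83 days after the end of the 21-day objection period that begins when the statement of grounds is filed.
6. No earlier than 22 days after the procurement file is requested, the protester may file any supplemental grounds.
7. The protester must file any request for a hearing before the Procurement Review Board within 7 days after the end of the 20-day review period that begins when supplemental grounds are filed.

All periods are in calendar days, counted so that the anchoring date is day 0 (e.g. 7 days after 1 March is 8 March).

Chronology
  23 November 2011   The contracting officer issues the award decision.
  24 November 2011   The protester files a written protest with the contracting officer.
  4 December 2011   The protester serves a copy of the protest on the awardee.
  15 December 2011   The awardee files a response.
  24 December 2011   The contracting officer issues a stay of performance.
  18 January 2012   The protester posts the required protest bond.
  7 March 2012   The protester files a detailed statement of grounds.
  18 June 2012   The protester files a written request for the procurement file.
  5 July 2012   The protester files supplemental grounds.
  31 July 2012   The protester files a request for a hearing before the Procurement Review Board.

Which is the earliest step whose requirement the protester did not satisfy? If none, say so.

Step 6

(1) due by 23 November 2011 + 7 days = 30 November 2011; 24 November 2011 is within that limit.
(2) due by 24 November 2011 + 15 days = 9 December 2011; done 4 December 2011 — timely.
(3) the permitted window runs from 20 December 2011 + 14 = 3 January 2012 to 20 December 2011 + 30 = 19 January 2012; done 18 January 2012 — within the window.
(4) the permitted window runs from 18 January 2012 + 14 = 1 February 2012 to 18 January 2012 + 51 = 9 March 2012; 7 March 2012 falls inside that range.
(5) due by 28 March 2012 + 83 days = 19 June 2012; completed 18 June 2012, before the deadline.
(6) permitted from 18 June 2012 + 22 days = 10 July 2012 onward; done 5 July 2012 — 5 days too early.
No need to go further; step 6 was not satisfied.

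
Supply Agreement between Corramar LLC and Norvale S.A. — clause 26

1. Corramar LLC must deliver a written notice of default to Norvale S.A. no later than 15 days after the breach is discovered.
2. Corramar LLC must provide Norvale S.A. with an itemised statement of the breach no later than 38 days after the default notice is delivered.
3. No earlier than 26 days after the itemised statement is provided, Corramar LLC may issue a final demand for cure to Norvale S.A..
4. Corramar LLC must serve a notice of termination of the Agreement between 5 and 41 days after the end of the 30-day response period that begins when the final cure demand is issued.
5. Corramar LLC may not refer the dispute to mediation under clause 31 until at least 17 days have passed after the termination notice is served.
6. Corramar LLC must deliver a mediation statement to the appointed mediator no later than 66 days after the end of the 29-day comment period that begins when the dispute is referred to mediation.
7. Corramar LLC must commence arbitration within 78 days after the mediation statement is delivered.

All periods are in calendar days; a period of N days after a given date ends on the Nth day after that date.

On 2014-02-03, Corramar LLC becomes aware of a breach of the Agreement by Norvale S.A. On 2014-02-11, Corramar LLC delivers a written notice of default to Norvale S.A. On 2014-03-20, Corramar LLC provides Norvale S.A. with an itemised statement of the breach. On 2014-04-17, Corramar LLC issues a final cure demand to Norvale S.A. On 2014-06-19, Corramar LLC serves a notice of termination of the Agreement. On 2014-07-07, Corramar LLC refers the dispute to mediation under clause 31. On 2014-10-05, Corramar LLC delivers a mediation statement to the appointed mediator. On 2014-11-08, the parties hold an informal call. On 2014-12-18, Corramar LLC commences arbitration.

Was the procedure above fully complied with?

Yes

(1) due by 2014-02-03 + 15 days = 2014-02-18; done 2014-02-11 — timely.
(2) due by 2014-02-11 + 38 days = 2014-03-21; done 2014-03-20 — timely.
(3) permitted from 2014-03-20 + 26 days = 2014-04-15 onward; done 2014-04-17, after the minimum wait.
(4) the permitted window runs from 2014-05-17 + 5 = 2014-05-22 to 2014-05-17 + 41 = 2014-06-27; done 2014-06-19 — within the window.
(5) permitted from 2014-06-19 + 17 days = 2014-07-06 onward; done 2014-07-07 — permitted.
(6) due by 2014-08-05 + 66 days = 2014-10-10; done 2014-10-05 — timely.
(7) due by 2014-10-05 + 78 days = 2014-12-22; 2014-12-18 is within that limit.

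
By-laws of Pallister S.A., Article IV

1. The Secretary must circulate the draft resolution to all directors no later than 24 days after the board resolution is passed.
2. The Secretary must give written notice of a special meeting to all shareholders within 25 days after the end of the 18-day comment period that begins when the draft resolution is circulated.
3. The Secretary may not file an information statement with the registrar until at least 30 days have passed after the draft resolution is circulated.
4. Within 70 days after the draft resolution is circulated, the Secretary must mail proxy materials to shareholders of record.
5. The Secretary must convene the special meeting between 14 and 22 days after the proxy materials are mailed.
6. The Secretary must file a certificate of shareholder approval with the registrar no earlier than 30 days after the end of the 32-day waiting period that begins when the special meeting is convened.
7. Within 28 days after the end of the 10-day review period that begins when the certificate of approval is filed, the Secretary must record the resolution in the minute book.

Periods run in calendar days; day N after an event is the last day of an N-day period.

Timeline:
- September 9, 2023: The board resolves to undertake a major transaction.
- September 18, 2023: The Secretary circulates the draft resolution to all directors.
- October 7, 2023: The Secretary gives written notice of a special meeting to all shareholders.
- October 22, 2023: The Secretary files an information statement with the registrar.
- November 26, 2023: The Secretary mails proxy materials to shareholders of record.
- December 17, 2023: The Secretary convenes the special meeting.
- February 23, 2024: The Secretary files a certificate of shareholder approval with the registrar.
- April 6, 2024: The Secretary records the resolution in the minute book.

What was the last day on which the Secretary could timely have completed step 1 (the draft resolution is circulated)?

October 3, 2023

Step 1 runs from September 9, 2023, when the board resolution is passed. 24 days after September 9, 2023 is October 3, 2023.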